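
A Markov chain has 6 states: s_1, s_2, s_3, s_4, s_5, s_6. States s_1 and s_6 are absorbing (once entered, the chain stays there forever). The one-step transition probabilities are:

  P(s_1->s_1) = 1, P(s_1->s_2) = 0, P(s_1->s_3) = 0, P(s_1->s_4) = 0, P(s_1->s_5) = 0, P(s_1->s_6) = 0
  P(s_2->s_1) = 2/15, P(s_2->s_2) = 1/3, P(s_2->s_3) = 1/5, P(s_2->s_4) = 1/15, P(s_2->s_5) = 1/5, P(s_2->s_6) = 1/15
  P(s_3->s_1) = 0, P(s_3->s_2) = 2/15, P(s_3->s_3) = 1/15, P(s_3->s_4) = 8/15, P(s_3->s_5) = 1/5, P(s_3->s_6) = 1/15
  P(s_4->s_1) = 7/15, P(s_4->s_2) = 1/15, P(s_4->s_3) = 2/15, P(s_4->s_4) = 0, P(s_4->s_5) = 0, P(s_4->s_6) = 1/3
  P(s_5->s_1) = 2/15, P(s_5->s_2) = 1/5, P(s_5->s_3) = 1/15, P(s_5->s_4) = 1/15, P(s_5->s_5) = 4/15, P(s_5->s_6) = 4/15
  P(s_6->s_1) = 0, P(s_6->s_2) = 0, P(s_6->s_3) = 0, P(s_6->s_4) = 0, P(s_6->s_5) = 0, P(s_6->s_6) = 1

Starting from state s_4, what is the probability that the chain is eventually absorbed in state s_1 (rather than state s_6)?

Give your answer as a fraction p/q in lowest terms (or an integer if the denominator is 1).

Answer: 9667/17035

Derivation:
Let a_i = P(absorbed in s_1 | start in state i).
Boundary conditions: a_s_1 = 1, a_s_6 = 0.
For each transient state i, a_i = sum_j P(i->j) * a_j:
  a_s_2 = 2/15*a_s_1 + 1/3*a_s_2 + 1/5*a_s_3 + 1/15*a_s_4 + 1/5*a_s_5 + 1/15*a_s_6
  a_s_3 = 0*a_s_1 + 2/15*a_s_2 + 1/15*a_s_3 + 8/15*a_s_4 + 1/5*a_s_5 + 1/15*a_s_6
  a_s_4 = 7/15*a_s_1 + 1/15*a_s_2 + 2/15*a_s_3 + 0*a_s_4 + 0*a_s_5 + 1/3*a_s_6
  a_s_5 = 2/15*a_s_1 + 1/5*a_s_2 + 1/15*a_s_3 + 1/15*a_s_4 + 4/15*a_s_5 + 4/15*a_s_6

Substituting a_s_1 = 1 and a_s_6 = 0, rearrange to (I - Q) a = r where r[i] = P(i -> s_1):
  [2/3, -1/5, -1/15, -1/5] . (a_s_2, a_s_3, a_s_4, a_s_5) = 2/15
  [-2/15, 14/15, -8/15, -1/5] . (a_s_2, a_s_3, a_s_4, a_s_5) = 0
  [-1/15, -2/15, 1, 0] . (a_s_2, a_s_3, a_s_4, a_s_5) = 7/15
  [-1/5, -1/15, -1/15, 11/15] . (a_s_2, a_s_3, a_s_4, a_s_5) = 2/15

Solving yields:
  a_s_2 = 9042/17035
  a_s_3 = 8359/17035
  a_s_4 = 9667/17035
  a_s_5 = 7202/17035

Starting state is s_4, so the absorption probability is a_s_4 = 9667/17035.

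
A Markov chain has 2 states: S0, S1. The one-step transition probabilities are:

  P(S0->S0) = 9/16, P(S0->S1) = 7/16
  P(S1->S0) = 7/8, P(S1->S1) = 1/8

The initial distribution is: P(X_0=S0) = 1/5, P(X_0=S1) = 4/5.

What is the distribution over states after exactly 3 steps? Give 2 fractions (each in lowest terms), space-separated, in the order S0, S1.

Answer: 2789/4096 1307/4096

Derivation:
Propagating the distribution step by step (d_{t+1} = d_t * P):
d_0 = (S0=1/5, S1=4/5)
  d_1[S0] = 1/5*9/16 + 4/5*7/8 = 13/16
  d_1[S1] = 1/5*7/16 + 4/5*1/8 = 3/16
d_1 = (S0=13/16, S1=3/16)
  d_2[S0] = 13/16*9/16 + 3/16*7/8 = 159/256
  d_2[S1] = 13/16*7/16 + 3/16*1/8 = 97/256
d_2 = (S0=159/256, S1=97/256)
  d_3[S0] = 159/256*9/16 + 97/256*7/8 = 2789/4096
  d_3[S1] = 159/256*7/16 + 97/256*1/8 = 1307/4096
d_3 = (S0=2789/4096, S1=1307/4096)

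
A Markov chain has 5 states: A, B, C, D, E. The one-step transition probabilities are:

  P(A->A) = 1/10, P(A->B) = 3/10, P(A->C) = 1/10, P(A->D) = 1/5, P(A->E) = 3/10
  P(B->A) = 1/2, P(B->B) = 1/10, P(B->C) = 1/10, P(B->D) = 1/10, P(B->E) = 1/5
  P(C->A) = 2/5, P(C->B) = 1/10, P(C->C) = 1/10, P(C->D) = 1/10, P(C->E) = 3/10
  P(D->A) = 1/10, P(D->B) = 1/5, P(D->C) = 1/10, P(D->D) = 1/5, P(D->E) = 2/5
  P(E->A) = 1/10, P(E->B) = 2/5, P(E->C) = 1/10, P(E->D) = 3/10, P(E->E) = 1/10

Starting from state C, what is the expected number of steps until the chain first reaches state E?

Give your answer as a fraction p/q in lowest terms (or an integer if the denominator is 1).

Answer: 11810/3509

Derivation:
Let h_i = expected steps to first reach E from state i.
Boundary: h_E = 0.
First-step equations for the other states:
  h_A = 1 + 1/10*h_A + 3/10*h_B + 1/10*h_C + 1/5*h_D + 3/10*h_E
  h_B = 1 + 1/2*h_A + 1/10*h_B + 1/10*h_C + 1/10*h_D + 1/5*h_E
  h_C = 1 + 2/5*h_A + 1/10*h_B + 1/10*h_C + 1/10*h_D + 3/10*h_E
  h_D = 1 + 1/10*h_A + 1/5*h_B + 1/10*h_C + 1/5*h_D + 2/5*h_E

Substituting h_E = 0 and rearranging gives the linear system (I - Q) h = 1:
  [9/10, -3/10, -1/10, -1/5] . (h_A, h_B, h_C, h_D) = 1
  [-1/2, 9/10, -1/10, -1/10] . (h_A, h_B, h_C, h_D) = 1
  [-2/5, -1/10, 9/10, -1/10] . (h_A, h_B, h_C, h_D) = 1
  [-1/10, -1/5, -1/10, 4/5] . (h_A, h_B, h_C, h_D) = 1

Solving yields:
  h_A = 11900/3509
  h_B = 13000/3509
  h_C = 11810/3509
  h_D = 10600/3509

Starting state is C, so the expected hitting time is h_C = 11810/3509.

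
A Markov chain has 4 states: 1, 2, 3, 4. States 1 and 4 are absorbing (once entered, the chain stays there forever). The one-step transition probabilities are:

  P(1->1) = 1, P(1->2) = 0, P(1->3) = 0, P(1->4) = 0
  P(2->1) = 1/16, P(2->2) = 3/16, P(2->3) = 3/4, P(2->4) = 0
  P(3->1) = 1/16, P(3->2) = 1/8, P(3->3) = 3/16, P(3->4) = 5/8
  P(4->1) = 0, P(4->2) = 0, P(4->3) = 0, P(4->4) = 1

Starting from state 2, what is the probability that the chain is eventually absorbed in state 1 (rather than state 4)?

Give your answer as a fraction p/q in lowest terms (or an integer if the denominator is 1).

Let a_i = P(absorbed in 1 | start in state i).
Boundary conditions: a_1 = 1, a_4 = 0.
For each transient state i, a_i = sum_j P(i->j) * a_j:
  a_2 = 1/16*a_1 + 3/16*a_2 + 3/4*a_3 + 0*a_4
  a_3 = 1/16*a_1 + 1/8*a_2 + 3/16*a_3 + 5/8*a_4

Substituting a_1 = 1 and a_4 = 0, rearrange to (I - Q) a = r where r[i] = P(i -> 1):
  [13/16, -3/4] . (a_2, a_3) = 1/16
  [-1/8, 13/16] . (a_2, a_3) = 1/16

Solving yields:
  a_2 = 5/29
  a_3 = 3/29

Starting state is 2, so the absorption probability is a_2 = 5/29.

Answer: 5/29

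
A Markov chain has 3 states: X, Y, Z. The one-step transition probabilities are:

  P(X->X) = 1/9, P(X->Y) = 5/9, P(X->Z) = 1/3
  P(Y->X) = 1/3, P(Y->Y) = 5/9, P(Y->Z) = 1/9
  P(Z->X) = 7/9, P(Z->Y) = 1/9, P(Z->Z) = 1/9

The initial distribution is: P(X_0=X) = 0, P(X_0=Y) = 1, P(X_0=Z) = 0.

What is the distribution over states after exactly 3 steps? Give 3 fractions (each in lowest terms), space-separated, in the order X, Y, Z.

Answer: 253/729 115/243 131/729

Derivation:
Propagating the distribution step by step (d_{t+1} = d_t * P):
d_0 = (X=0, Y=1, Z=0)
  d_1[X] = 0*1/9 + 1*1/3 + 0*7/9 = 1/3
  d_1[Y] = 0*5/9 + 1*5/9 + 0*1/9 = 5/9
  d_1[Z] = 0*1/3 + 1*1/9 + 0*1/9 = 1/9
d_1 = (X=1/3, Y=5/9, Z=1/9)
  d_2[X] = 1/3*1/9 + 5/9*1/3 + 1/9*7/9 = 25/81
  d_2[Y] = 1/3*5/9 + 5/9*5/9 + 1/9*1/9 = 41/81
  d_2[Z] = 1/3*1/3 + 5/9*1/9 + 1/9*1/9 = 5/27
d_2 = (X=25/81, Y=41/81, Z=5/27)
  d_3[X] = 25/81*1/9 + 41/81*1/3 + 5/27*7/9 = 253/729
  d_3[Y] = 25/81*5/9 + 41/81*5/9 + 5/27*1/9 = 115/243
  d_3[Z] = 25/81*1/3 + 41/81*1/9 + 5/27*1/9 = 131/729
d_3 = (X=253/729, Y=115/243, Z=131/729)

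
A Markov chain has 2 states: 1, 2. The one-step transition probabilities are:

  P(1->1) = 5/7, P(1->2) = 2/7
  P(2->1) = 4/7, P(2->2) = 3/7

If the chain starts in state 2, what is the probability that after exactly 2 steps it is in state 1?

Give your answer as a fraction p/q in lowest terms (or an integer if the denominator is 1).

Answer: 32/49

Derivation:
Computing P^2 by repeated multiplication:
P^1 =
  1: [5/7, 2/7]
  2: [4/7, 3/7]
P^2 =
  1: [33/49, 16/49]
  2: [32/49, 17/49]

(P^2)[2 -> 1] = 32/49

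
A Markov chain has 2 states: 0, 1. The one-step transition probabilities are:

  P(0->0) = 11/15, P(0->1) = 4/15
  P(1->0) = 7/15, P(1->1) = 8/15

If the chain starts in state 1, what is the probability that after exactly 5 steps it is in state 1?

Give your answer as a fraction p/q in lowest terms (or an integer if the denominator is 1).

Computing P^5 by repeated multiplication:
P^1 =
  0: [11/15, 4/15]
  1: [7/15, 8/15]
P^2 =
  0: [149/225, 76/225]
  1: [133/225, 92/225]
P^3 =
  0: [2171/3375, 1204/3375]
  1: [2107/3375, 1268/3375]
P^4 =
  0: [32309/50625, 18316/50625]
  1: [32053/50625, 18572/50625]
P^5 =
  0: [483611/759375, 275764/759375]
  1: [482587/759375, 276788/759375]

(P^5)[1 -> 1] = 276788/759375

Answer: 276788/759375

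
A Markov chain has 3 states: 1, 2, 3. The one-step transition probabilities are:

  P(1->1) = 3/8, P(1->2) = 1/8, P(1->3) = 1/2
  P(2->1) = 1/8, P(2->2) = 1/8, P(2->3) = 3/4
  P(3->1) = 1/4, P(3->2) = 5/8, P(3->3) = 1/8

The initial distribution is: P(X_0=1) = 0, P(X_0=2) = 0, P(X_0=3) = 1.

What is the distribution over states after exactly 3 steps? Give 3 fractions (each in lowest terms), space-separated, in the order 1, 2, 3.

Answer: 129/512 55/128 163/512

Derivation:
Propagating the distribution step by step (d_{t+1} = d_t * P):
d_0 = (1=0, 2=0, 3=1)
  d_1[1] = 0*3/8 + 0*1/8 + 1*1/4 = 1/4
  d_1[2] = 0*1/8 + 0*1/8 + 1*5/8 = 5/8
  d_1[3] = 0*1/2 + 0*3/4 + 1*1/8 = 1/8
d_1 = (1=1/4, 2=5/8, 3=1/8)
  d_2[1] = 1/4*3/8 + 5/8*1/8 + 1/8*1/4 = 13/64
  d_2[2] = 1/4*1/8 + 5/8*1/8 + 1/8*5/8 = 3/16
  d_2[3] = 1/4*1/2 + 5/8*3/4 + 1/8*1/8 = 39/64
d_2 = (1=13/64, 2=3/16, 3=39/64)
  d_3[1] = 13/64*3/8 + 3/16*1/8 + 39/64*1/4 = 129/512
  d_3[2] = 13/64*1/8 + 3/16*1/8 + 39/64*5/8 = 55/128
  d_3[3] = 13/64*1/2 + 3/16*3/4 + 39/64*1/8 = 163/512
d_3 = (1=129/512, 2=55/128, 3=163/512)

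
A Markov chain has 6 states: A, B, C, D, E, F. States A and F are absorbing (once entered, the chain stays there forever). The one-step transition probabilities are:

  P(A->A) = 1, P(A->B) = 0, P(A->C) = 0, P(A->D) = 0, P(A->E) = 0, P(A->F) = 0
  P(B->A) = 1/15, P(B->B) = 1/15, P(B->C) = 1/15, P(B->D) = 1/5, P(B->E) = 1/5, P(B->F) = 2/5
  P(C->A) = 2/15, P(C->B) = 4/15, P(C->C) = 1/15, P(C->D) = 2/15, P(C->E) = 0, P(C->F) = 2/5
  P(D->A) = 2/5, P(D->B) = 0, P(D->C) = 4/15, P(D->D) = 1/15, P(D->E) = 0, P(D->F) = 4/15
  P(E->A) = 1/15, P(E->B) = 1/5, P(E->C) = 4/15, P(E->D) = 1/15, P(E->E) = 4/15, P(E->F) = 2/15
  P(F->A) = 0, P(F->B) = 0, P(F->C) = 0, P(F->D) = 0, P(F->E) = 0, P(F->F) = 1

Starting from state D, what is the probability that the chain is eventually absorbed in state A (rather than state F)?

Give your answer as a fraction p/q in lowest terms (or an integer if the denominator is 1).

Let a_i = P(absorbed in A | start in state i).
Boundary conditions: a_A = 1, a_F = 0.
For each transient state i, a_i = sum_j P(i->j) * a_j:
  a_B = 1/15*a_A + 1/15*a_B + 1/15*a_C + 1/5*a_D + 1/5*a_E + 2/5*a_F
  a_C = 2/15*a_A + 4/15*a_B + 1/15*a_C + 2/15*a_D + 0*a_E + 2/5*a_F
  a_D = 2/5*a_A + 0*a_B + 4/15*a_C + 1/15*a_D + 0*a_E + 4/15*a_F
  a_E = 1/15*a_A + 1/5*a_B + 4/15*a_C + 1/15*a_D + 4/15*a_E + 2/15*a_F

Substituting a_A = 1 and a_F = 0, rearrange to (I - Q) a = r where r[i] = P(i -> A):
  [14/15, -1/15, -1/5, -1/5] . (a_B, a_C, a_D, a_E) = 1/15
  [-4/15, 14/15, -2/15, 0] . (a_B, a_C, a_D, a_E) = 2/15
  [0, -4/15, 14/15, 0] . (a_B, a_C, a_D, a_E) = 2/5
  [-1/5, -4/15, -1/15, 11/15] . (a_B, a_C, a_D, a_E) = 1/15

Solving yields:
  a_B = 1716/6349
  a_C = 266/907
  a_D = 3253/6349
  a_E = 2018/6349

Starting state is D, so the absorption probability is a_D = 3253/6349.

Answer: 3253/6349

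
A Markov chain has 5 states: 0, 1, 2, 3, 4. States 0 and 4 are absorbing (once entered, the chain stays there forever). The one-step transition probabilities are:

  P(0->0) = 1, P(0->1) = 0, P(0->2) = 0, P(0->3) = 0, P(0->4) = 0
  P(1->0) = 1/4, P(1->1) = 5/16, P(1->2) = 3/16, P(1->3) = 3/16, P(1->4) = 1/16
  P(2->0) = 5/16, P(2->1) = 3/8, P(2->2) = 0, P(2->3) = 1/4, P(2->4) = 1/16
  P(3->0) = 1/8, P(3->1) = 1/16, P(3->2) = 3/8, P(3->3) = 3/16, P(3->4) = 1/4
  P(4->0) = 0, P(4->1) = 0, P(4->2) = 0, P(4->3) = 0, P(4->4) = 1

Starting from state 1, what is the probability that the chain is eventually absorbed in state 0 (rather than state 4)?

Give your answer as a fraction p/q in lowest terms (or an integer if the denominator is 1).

Let a_i = P(absorbed in 0 | start in state i).
Boundary conditions: a_0 = 1, a_4 = 0.
For each transient state i, a_i = sum_j P(i->j) * a_j:
  a_1 = 1/4*a_0 + 5/16*a_1 + 3/16*a_2 + 3/16*a_3 + 1/16*a_4
  a_2 = 5/16*a_0 + 3/8*a_1 + 0*a_2 + 1/4*a_3 + 1/16*a_4
  a_3 = 1/8*a_0 + 1/16*a_1 + 3/8*a_2 + 3/16*a_3 + 1/4*a_4

Substituting a_0 = 1 and a_4 = 0, rearrange to (I - Q) a = r where r[i] = P(i -> 0):
  [11/16, -3/16, -3/16] . (a_1, a_2, a_3) = 1/4
  [-3/8, 1, -1/4] . (a_1, a_2, a_3) = 5/16
  [-1/16, -3/8, 13/16] . (a_1, a_2, a_3) = 1/8

Solving yields:
  a_1 = 1141/1622
  a_2 = 576/811
  a_3 = 869/1622

Starting state is 1, so the absorption probability is a_1 = 1141/1622.

Answer: 1141/1622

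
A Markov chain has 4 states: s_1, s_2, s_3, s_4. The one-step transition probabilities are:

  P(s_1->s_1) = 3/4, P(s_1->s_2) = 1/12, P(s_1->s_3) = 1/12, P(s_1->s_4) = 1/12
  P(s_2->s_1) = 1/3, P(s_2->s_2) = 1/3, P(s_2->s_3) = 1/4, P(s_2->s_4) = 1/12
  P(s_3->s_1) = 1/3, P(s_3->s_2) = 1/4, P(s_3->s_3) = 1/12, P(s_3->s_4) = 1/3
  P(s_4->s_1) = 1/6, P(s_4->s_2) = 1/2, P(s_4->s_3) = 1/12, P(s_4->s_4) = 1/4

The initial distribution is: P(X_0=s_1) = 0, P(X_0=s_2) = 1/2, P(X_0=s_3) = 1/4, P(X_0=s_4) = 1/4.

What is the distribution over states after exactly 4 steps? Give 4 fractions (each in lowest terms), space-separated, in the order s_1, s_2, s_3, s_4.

Propagating the distribution step by step (d_{t+1} = d_t * P):
d_0 = (s_1=0, s_2=1/2, s_3=1/4, s_4=1/4)
  d_1[s_1] = 0*3/4 + 1/2*1/3 + 1/4*1/3 + 1/4*1/6 = 7/24
  d_1[s_2] = 0*1/12 + 1/2*1/3 + 1/4*1/4 + 1/4*1/2 = 17/48
  d_1[s_3] = 0*1/12 + 1/2*1/4 + 1/4*1/12 + 1/4*1/12 = 1/6
  d_1[s_4] = 0*1/12 + 1/2*1/12 + 1/4*1/3 + 1/4*1/4 = 3/16
d_1 = (s_1=7/24, s_2=17/48, s_3=1/6, s_4=3/16)
  d_2[s_1] = 7/24*3/4 + 17/48*1/3 + 1/6*1/3 + 3/16*1/6 = 61/144
  d_2[s_2] = 7/24*1/12 + 17/48*1/3 + 1/6*1/4 + 3/16*1/2 = 5/18
  d_2[s_3] = 7/24*1/12 + 17/48*1/4 + 1/6*1/12 + 3/16*1/12 = 41/288
  d_2[s_4] = 7/24*1/12 + 17/48*1/12 + 1/6*1/3 + 3/16*1/4 = 5/32
d_2 = (s_1=61/144, s_2=5/18, s_3=41/288, s_4=5/32)
  d_3[s_1] = 61/144*3/4 + 5/18*1/3 + 41/288*1/3 + 5/32*1/6 = 209/432
  d_3[s_2] = 61/144*1/12 + 5/18*1/3 + 41/288*1/4 + 5/32*1/2 = 835/3456
  d_3[s_3] = 61/144*1/12 + 5/18*1/4 + 41/288*1/12 + 5/32*1/12 = 7/54
  d_3[s_4] = 61/144*1/12 + 5/18*1/12 + 41/288*1/3 + 5/32*1/4 = 167/1152
d_3 = (s_1=209/432, s_2=835/3456, s_3=7/54, s_4=167/1152)
  d_4[s_1] = 209/432*3/4 + 835/3456*1/3 + 7/54*1/3 + 167/1152*1/6 = 10591/20736
  d_4[s_2] = 209/432*1/12 + 835/3456*1/3 + 7/54*1/4 + 167/1152*1/2 = 4681/20736
  d_4[s_3] = 209/432*1/12 + 835/3456*1/4 + 7/54*1/12 + 167/1152*1/12 = 2563/20736
  d_4[s_4] = 209/432*1/12 + 835/3456*1/12 + 7/54*1/3 + 167/1152*1/4 = 967/6912
d_4 = (s_1=10591/20736, s_2=4681/20736, s_3=2563/20736, s_4=967/6912)

Answer: 10591/20736 4681/20736 2563/20736 967/6912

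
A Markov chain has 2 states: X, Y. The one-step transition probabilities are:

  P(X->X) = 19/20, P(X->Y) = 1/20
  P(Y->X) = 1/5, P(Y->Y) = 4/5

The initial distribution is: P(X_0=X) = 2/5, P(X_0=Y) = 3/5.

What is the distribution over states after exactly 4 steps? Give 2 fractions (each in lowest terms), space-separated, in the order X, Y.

Answer: 431/640 209/640

Derivation:
Propagating the distribution step by step (d_{t+1} = d_t * P):
d_0 = (X=2/5, Y=3/5)
  d_1[X] = 2/5*19/20 + 3/5*1/5 = 1/2
  d_1[Y] = 2/5*1/20 + 3/5*4/5 = 1/2
d_1 = (X=1/2, Y=1/2)
  d_2[X] = 1/2*19/20 + 1/2*1/5 = 23/40
  d_2[Y] = 1/2*1/20 + 1/2*4/5 = 17/40
d_2 = (X=23/40, Y=17/40)
  d_3[X] = 23/40*19/20 + 17/40*1/5 = 101/160
  d_3[Y] = 23/40*1/20 + 17/40*4/5 = 59/160
d_3 = (X=101/160, Y=59/160)
  d_4[X] = 101/160*19/20 + 59/160*1/5 = 431/640
  d_4[Y] = 101/160*1/20 + 59/160*4/5 = 209/640
d_4 = (X=431/640, Y=209/640)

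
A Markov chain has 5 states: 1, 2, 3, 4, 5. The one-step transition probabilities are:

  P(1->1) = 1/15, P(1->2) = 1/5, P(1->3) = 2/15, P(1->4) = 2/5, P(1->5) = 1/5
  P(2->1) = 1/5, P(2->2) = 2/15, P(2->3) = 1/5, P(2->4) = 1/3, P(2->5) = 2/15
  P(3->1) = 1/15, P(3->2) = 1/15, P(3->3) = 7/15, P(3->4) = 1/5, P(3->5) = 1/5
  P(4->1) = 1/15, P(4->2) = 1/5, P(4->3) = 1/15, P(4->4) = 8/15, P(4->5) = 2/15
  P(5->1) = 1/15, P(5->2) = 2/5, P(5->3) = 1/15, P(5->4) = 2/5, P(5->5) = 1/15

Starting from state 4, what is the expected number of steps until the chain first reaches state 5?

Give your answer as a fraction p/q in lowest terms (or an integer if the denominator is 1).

Let h_i = expected steps to first reach 5 from state i.
Boundary: h_5 = 0.
First-step equations for the other states:
  h_1 = 1 + 1/15*h_1 + 1/5*h_2 + 2/15*h_3 + 2/5*h_4 + 1/5*h_5
  h_2 = 1 + 1/5*h_1 + 2/15*h_2 + 1/5*h_3 + 1/3*h_4 + 2/15*h_5
  h_3 = 1 + 1/15*h_1 + 1/15*h_2 + 7/15*h_3 + 1/5*h_4 + 1/5*h_5
  h_4 = 1 + 1/15*h_1 + 1/5*h_2 + 1/15*h_3 + 8/15*h_4 + 2/15*h_5

Substituting h_5 = 0 and rearranging gives the linear system (I - Q) h = 1:
  [14/15, -1/5, -2/15, -2/5] . (h_1, h_2, h_3, h_4) = 1
  [-1/5, 13/15, -1/5, -1/3] . (h_1, h_2, h_3, h_4) = 1
  [-1/15, -1/15, 8/15, -1/5] . (h_1, h_2, h_3, h_4) = 1
  [-1/15, -1/5, -1/15, 7/15] . (h_1, h_2, h_3, h_4) = 1

Solving yields:
  h_1 = 5150/833
  h_2 = 5435/833
  h_3 = 710/119
  h_4 = 5560/833

Starting state is 4, so the expected hitting time is h_4 = 5560/833.

Answer: 5560/833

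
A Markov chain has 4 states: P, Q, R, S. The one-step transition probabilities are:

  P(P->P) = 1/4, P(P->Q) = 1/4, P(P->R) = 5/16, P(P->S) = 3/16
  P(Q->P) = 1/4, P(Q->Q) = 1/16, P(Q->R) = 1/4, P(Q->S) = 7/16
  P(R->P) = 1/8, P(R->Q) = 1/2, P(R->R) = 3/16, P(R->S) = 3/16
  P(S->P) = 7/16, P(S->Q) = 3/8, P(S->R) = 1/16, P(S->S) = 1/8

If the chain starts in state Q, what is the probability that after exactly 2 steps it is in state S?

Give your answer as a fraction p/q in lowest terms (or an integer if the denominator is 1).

Answer: 45/256

Derivation:
Computing P^2 by repeated multiplication:
P^1 =
  P: [1/4, 1/4, 5/16, 3/16]
  Q: [1/4, 1/16, 1/4, 7/16]
  R: [1/8, 1/2, 3/16, 3/16]
  S: [7/16, 3/8, 1/16, 1/8]
P^2 =
  P: [63/256, 39/128, 27/128, 61/256]
  Q: [77/256, 91/256, 43/256, 45/256]
  R: [67/256, 29/128, 27/128, 77/256]
  S: [17/64, 27/128, 1/4, 35/128]

(P^2)[Q -> S] = 45/256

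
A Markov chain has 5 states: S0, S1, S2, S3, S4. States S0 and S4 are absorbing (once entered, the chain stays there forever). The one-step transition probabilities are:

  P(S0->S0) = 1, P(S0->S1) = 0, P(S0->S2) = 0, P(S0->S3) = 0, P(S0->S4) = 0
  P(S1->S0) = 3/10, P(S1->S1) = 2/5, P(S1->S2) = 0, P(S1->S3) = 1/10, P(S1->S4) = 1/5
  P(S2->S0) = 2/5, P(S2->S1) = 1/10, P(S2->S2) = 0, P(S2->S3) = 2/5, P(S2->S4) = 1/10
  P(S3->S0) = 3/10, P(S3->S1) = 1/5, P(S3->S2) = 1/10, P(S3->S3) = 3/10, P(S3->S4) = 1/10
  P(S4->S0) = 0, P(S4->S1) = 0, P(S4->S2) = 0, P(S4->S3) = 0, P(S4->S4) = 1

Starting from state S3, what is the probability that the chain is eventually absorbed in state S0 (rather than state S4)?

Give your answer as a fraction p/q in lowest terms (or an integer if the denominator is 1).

Let a_i = P(absorbed in S0 | start in state i).
Boundary conditions: a_S0 = 1, a_S4 = 0.
For each transient state i, a_i = sum_j P(i->j) * a_j:
  a_S1 = 3/10*a_S0 + 2/5*a_S1 + 0*a_S2 + 1/10*a_S3 + 1/5*a_S4
  a_S2 = 2/5*a_S0 + 1/10*a_S1 + 0*a_S2 + 2/5*a_S3 + 1/10*a_S4
  a_S3 = 3/10*a_S0 + 1/5*a_S1 + 1/10*a_S2 + 3/10*a_S3 + 1/10*a_S4

Substituting a_S0 = 1 and a_S4 = 0, rearrange to (I - Q) a = r where r[i] = P(i -> S0):
  [3/5, 0, -1/10] . (a_S1, a_S2, a_S3) = 3/10
  [-1/10, 1, -2/5] . (a_S1, a_S2, a_S3) = 2/5
  [-1/5, -1/10, 7/10] . (a_S1, a_S2, a_S3) = 3/10

Solving yields:
  a_S1 = 232/375
  a_S2 = 56/75
  a_S3 = 89/125

Starting state is S3, so the absorption probability is a_S3 = 89/125.

Answer: 89/125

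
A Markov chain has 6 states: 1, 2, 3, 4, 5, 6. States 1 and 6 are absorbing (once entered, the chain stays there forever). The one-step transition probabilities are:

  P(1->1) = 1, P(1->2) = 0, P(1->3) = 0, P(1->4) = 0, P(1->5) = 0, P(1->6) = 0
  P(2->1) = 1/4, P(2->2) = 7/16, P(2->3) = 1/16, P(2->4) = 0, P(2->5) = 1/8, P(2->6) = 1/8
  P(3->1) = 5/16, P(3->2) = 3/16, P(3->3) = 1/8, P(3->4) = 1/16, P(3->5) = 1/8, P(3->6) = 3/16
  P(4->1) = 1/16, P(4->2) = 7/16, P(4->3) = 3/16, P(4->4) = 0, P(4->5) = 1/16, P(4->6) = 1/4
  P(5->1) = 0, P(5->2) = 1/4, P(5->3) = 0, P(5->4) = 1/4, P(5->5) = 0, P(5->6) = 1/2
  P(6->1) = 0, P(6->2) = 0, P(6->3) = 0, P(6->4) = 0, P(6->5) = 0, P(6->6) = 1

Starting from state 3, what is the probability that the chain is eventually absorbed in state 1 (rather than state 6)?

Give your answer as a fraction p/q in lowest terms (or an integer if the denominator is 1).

Answer: 3719/6856

Derivation:
Let a_i = P(absorbed in 1 | start in state i).
Boundary conditions: a_1 = 1, a_6 = 0.
For each transient state i, a_i = sum_j P(i->j) * a_j:
  a_2 = 1/4*a_1 + 7/16*a_2 + 1/16*a_3 + 0*a_4 + 1/8*a_5 + 1/8*a_6
  a_3 = 5/16*a_1 + 3/16*a_2 + 1/8*a_3 + 1/16*a_4 + 1/8*a_5 + 3/16*a_6
  a_4 = 1/16*a_1 + 7/16*a_2 + 3/16*a_3 + 0*a_4 + 1/16*a_5 + 1/4*a_6
  a_5 = 0*a_1 + 1/4*a_2 + 0*a_3 + 1/4*a_4 + 0*a_5 + 1/2*a_6

Substituting a_1 = 1 and a_6 = 0, rearrange to (I - Q) a = r where r[i] = P(i -> 1):
  [9/16, -1/16, 0, -1/8] . (a_2, a_3, a_4, a_5) = 1/4
  [-3/16, 7/8, -1/16, -1/8] . (a_2, a_3, a_4, a_5) = 5/16
  [-7/16, -3/16, 1, -1/16] . (a_2, a_3, a_4, a_5) = 1/16
  [-1/4, 0, -1/4, 1] . (a_2, a_3, a_4, a_5) = 0

Solving yields:
  a_2 = 3835/6856
  a_3 = 3719/6856
  a_4 = 2909/6856
  a_5 = 843/3428

Starting state is 3, so the absorption probability is a_3 = 3719/6856.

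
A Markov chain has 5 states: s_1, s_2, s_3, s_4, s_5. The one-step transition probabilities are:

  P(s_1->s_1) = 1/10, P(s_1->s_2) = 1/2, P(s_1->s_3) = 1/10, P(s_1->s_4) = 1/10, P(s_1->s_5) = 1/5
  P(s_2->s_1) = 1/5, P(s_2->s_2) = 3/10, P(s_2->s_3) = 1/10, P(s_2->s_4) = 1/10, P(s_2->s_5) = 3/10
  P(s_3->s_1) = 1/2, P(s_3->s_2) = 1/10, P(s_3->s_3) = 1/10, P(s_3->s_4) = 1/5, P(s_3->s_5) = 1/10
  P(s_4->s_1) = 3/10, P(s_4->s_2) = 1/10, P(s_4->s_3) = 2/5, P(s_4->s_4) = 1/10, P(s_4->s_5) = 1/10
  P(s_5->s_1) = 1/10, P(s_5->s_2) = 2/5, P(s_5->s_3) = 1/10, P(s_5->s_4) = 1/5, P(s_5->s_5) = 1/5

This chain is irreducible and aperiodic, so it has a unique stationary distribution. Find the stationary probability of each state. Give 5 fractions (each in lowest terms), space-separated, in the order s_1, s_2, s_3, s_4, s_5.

The stationary distribution satisfies pi = pi * P, i.e.:
  pi_s_1 = 1/10*pi_s_1 + 1/5*pi_s_2 + 1/2*pi_s_3 + 3/10*pi_s_4 + 1/10*pi_s_5
  pi_s_2 = 1/2*pi_s_1 + 3/10*pi_s_2 + 1/10*pi_s_3 + 1/10*pi_s_4 + 2/5*pi_s_5
  pi_s_3 = 1/10*pi_s_1 + 1/10*pi_s_2 + 1/10*pi_s_3 + 2/5*pi_s_4 + 1/10*pi_s_5
  pi_s_4 = 1/10*pi_s_1 + 1/10*pi_s_2 + 1/5*pi_s_3 + 1/10*pi_s_4 + 1/5*pi_s_5
  pi_s_5 = 1/5*pi_s_1 + 3/10*pi_s_2 + 1/10*pi_s_3 + 1/10*pi_s_4 + 1/5*pi_s_5
with normalization: pi_s_1 + pi_s_2 + pi_s_3 + pi_s_4 + pi_s_5 = 1.

Using the first 4 balance equations plus normalization, the linear system A*pi = b is:
  [-9/10, 1/5, 1/2, 3/10, 1/10] . pi = 0
  [1/2, -7/10, 1/10, 1/10, 2/5] . pi = 0
  [1/10, 1/10, -9/10, 2/5, 1/10] . pi = 0
  [1/10, 1/10, 1/5, -9/10, 1/5] . pi = 0
  [1, 1, 1, 1, 1] . pi = 1

Solving yields:
  pi_s_1 = 2554/11945
  pi_s_2 = 3681/11945
  pi_s_3 = 1676/11945
  pi_s_4 = 321/2389
  pi_s_5 = 2429/11945

Verification (pi * P):
  2554/11945*1/10 + 3681/11945*1/5 + 1676/11945*1/2 + 321/2389*3/10 + 2429/11945*1/10 = 2554/11945 = pi_s_1  (ok)
  2554/11945*1/2 + 3681/11945*3/10 + 1676/11945*1/10 + 321/2389*1/10 + 2429/11945*2/5 = 3681/11945 = pi_s_2  (ok)
  2554/11945*1/10 + 3681/11945*1/10 + 1676/11945*1/10 + 321/2389*2/5 + 2429/11945*1/10 = 1676/11945 = pi_s_3  (ok)
  2554/11945*1/10 + 3681/11945*1/10 + 1676/11945*1/5 + 321/2389*1/10 + 2429/11945*1/5 = 321/2389 = pi_s_4  (ok)
  2554/11945*1/5 + 3681/11945*3/10 + 1676/11945*1/10 + 321/2389*1/10 + 2429/11945*1/5 = 2429/11945 = pi_s_5  (ok)

Answer: 2554/11945 3681/11945 1676/11945 321/2389 2429/11945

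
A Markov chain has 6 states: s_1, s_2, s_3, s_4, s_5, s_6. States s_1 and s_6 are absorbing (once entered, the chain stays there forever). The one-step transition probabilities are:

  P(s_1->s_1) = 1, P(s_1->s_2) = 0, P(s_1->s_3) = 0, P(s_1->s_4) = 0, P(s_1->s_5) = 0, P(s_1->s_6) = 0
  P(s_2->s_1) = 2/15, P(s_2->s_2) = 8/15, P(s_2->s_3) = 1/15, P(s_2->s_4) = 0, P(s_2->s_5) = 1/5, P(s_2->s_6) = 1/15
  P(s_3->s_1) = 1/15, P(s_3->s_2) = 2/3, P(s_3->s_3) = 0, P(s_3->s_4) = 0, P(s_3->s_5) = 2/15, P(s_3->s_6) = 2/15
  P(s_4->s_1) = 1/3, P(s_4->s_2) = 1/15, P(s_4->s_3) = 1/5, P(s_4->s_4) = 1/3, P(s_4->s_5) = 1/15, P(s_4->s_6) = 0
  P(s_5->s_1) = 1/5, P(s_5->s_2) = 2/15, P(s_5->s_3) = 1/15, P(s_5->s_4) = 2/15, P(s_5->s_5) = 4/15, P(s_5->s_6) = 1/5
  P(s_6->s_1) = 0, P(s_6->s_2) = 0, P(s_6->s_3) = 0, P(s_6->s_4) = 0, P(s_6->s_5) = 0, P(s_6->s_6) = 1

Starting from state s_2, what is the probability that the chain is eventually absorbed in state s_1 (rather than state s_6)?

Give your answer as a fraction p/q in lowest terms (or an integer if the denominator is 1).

Answer: 2606/4261

Derivation:
Let a_i = P(absorbed in s_1 | start in state i).
Boundary conditions: a_s_1 = 1, a_s_6 = 0.
For each transient state i, a_i = sum_j P(i->j) * a_j:
  a_s_2 = 2/15*a_s_1 + 8/15*a_s_2 + 1/15*a_s_3 + 0*a_s_4 + 1/5*a_s_5 + 1/15*a_s_6
  a_s_3 = 1/15*a_s_1 + 2/3*a_s_2 + 0*a_s_3 + 0*a_s_4 + 2/15*a_s_5 + 2/15*a_s_6
  a_s_4 = 1/3*a_s_1 + 1/15*a_s_2 + 1/5*a_s_3 + 1/3*a_s_4 + 1/15*a_s_5 + 0*a_s_6
  a_s_5 = 1/5*a_s_1 + 2/15*a_s_2 + 1/15*a_s_3 + 2/15*a_s_4 + 4/15*a_s_5 + 1/5*a_s_6

Substituting a_s_1 = 1 and a_s_6 = 0, rearrange to (I - Q) a = r where r[i] = P(i -> s_1):
  [7/15, -1/15, 0, -1/5] . (a_s_2, a_s_3, a_s_4, a_s_5) = 2/15
  [-2/3, 1, 0, -2/15] . (a_s_2, a_s_3, a_s_4, a_s_5) = 1/15
  [-1/15, -1/5, 2/3, -1/15] . (a_s_2, a_s_3, a_s_4, a_s_5) = 1/3
  [-2/15, -1/15, -2/15, 11/15] . (a_s_2, a_s_3, a_s_4, a_s_5) = 1/5

Solving yields:
  a_s_2 = 2606/4261
  a_s_3 = 2349/4261
  a_s_4 = 6683/8522
  a_s_5 = 2457/4261

Starting state is s_2, so the absorption probability is a_s_2 = 2606/4261.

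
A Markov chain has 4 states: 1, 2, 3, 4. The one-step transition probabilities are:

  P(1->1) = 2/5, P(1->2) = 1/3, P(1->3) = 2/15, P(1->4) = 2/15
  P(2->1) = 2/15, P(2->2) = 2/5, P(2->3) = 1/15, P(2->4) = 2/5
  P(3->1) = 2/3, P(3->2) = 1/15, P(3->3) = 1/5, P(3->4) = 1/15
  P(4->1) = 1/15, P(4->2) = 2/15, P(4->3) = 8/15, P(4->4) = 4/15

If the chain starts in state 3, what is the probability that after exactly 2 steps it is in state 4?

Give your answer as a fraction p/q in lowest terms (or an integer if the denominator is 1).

Answer: 11/75

Derivation:
Computing P^2 by repeated multiplication:
P^1 =
  1: [2/5, 1/3, 2/15, 2/15]
  2: [2/15, 2/5, 1/15, 2/5]
  3: [2/3, 1/15, 1/5, 1/15]
  4: [1/15, 2/15, 8/15, 4/15]
P^2 =
  1: [68/225, 22/75, 13/75, 52/225]
  2: [8/45, 59/225, 61/225, 13/45]
  3: [31/75, 61/225, 38/225, 11/75]
  4: [94/225, 11/75, 4/15, 38/225]

(P^2)[3 -> 4] = 11/75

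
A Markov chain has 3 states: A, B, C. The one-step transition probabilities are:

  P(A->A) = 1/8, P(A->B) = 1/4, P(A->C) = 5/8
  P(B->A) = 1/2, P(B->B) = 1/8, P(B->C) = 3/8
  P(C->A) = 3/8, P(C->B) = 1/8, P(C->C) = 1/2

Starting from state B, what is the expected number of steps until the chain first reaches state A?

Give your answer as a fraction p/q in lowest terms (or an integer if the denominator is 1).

Answer: 56/25

Derivation:
Let h_i = expected steps to first reach A from state i.
Boundary: h_A = 0.
First-step equations for the other states:
  h_B = 1 + 1/2*h_A + 1/8*h_B + 3/8*h_C
  h_C = 1 + 3/8*h_A + 1/8*h_B + 1/2*h_C

Substituting h_A = 0 and rearranging gives the linear system (I - Q) h = 1:
  [7/8, -3/8] . (h_B, h_C) = 1
  [-1/8, 1/2] . (h_B, h_C) = 1

Solving yields:
  h_B = 56/25
  h_C = 64/25

Starting state is B, so the expected hitting time is h_B = 56/25.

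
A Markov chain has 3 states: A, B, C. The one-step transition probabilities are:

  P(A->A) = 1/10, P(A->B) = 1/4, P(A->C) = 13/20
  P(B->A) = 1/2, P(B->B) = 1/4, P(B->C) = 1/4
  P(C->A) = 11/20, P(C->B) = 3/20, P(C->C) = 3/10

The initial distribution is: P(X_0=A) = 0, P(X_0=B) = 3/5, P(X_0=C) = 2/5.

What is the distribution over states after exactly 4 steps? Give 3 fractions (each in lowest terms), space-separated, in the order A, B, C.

Answer: 287391/800000 84169/400000 344271/800000

Derivation:
Propagating the distribution step by step (d_{t+1} = d_t * P):
d_0 = (A=0, B=3/5, C=2/5)
  d_1[A] = 0*1/10 + 3/5*1/2 + 2/5*11/20 = 13/25
  d_1[B] = 0*1/4 + 3/5*1/4 + 2/5*3/20 = 21/100
  d_1[C] = 0*13/20 + 3/5*1/4 + 2/5*3/10 = 27/100
d_1 = (A=13/25, B=21/100, C=27/100)
  d_2[A] = 13/25*1/10 + 21/100*1/2 + 27/100*11/20 = 611/2000
  d_2[B] = 13/25*1/4 + 21/100*1/4 + 27/100*3/20 = 223/1000
  d_2[C] = 13/25*13/20 + 21/100*1/4 + 27/100*3/10 = 943/2000
d_2 = (A=611/2000, B=223/1000, C=943/2000)
  d_3[A] = 611/2000*1/10 + 223/1000*1/2 + 943/2000*11/20 = 3211/8000
  d_3[B] = 611/2000*1/4 + 223/1000*1/4 + 943/2000*3/20 = 4057/20000
  d_3[C] = 611/2000*13/20 + 223/1000*1/4 + 943/2000*3/10 = 15831/40000
d_3 = (A=3211/8000, B=4057/20000, C=15831/40000)
  d_4[A] = 3211/8000*1/10 + 4057/20000*1/2 + 15831/40000*11/20 = 287391/800000
  d_4[B] = 3211/8000*1/4 + 4057/20000*1/4 + 15831/40000*3/20 = 84169/400000
  d_4[C] = 3211/8000*13/20 + 4057/20000*1/4 + 15831/40000*3/10 = 344271/800000
d_4 = (A=287391/800000, B=84169/400000, C=344271/800000)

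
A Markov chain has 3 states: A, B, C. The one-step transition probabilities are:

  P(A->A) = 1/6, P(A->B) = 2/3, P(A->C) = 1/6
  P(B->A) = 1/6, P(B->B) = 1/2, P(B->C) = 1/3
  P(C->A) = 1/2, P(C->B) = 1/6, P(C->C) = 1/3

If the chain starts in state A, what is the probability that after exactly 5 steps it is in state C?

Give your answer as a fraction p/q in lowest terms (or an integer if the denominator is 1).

Answer: 281/972

Derivation:
Computing P^5 by repeated multiplication:
P^1 =
  A: [1/6, 2/3, 1/6]
  B: [1/6, 1/2, 1/3]
  C: [1/2, 1/6, 1/3]
P^2 =
  A: [2/9, 17/36, 11/36]
  B: [5/18, 5/12, 11/36]
  C: [5/18, 17/36, 1/4]
P^3 =
  A: [29/108, 47/108, 8/27]
  B: [29/108, 4/9, 31/108]
  C: [1/4, 25/54, 31/108]
P^4 =
  A: [43/162, 289/648, 187/648]
  B: [85/324, 97/216, 187/648]
  C: [85/324, 289/648, 7/24]
P^5 =
  A: [511/1944, 871/1944, 281/972]
  B: [511/1944, 145/324, 563/1944]
  C: [19/72, 217/486, 563/1944]

(P^5)[A -> C] = 281/972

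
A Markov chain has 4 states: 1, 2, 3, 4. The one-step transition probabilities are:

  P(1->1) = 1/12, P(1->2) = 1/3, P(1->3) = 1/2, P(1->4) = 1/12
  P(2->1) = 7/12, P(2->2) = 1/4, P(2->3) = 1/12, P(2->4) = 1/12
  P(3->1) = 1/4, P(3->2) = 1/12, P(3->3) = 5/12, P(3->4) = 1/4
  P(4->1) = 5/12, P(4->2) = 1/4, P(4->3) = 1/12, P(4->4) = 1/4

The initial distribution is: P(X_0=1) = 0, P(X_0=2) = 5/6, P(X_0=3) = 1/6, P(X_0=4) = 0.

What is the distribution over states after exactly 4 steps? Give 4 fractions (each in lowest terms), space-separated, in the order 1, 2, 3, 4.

Answer: 1529/5184 877/3888 1649/5184 1255/7776

Derivation:
Propagating the distribution step by step (d_{t+1} = d_t * P):
d_0 = (1=0, 2=5/6, 3=1/6, 4=0)
  d_1[1] = 0*1/12 + 5/6*7/12 + 1/6*1/4 + 0*5/12 = 19/36
  d_1[2] = 0*1/3 + 5/6*1/4 + 1/6*1/12 + 0*1/4 = 2/9
  d_1[3] = 0*1/2 + 5/6*1/12 + 1/6*5/12 + 0*1/12 = 5/36
  d_1[4] = 0*1/12 + 5/6*1/12 + 1/6*1/4 + 0*1/4 = 1/9
d_1 = (1=19/36, 2=2/9, 3=5/36, 4=1/9)
  d_2[1] = 19/36*1/12 + 2/9*7/12 + 5/36*1/4 + 1/9*5/12 = 55/216
  d_2[2] = 19/36*1/3 + 2/9*1/4 + 5/36*1/12 + 1/9*1/4 = 13/48
  d_2[3] = 19/36*1/2 + 2/9*1/12 + 5/36*5/12 + 1/9*1/12 = 151/432
  d_2[4] = 19/36*1/12 + 2/9*1/12 + 5/36*1/4 + 1/9*1/4 = 1/8
d_2 = (1=55/216, 2=13/48, 3=151/432, 4=1/8)
  d_3[1] = 55/216*1/12 + 13/48*7/12 + 151/432*1/4 + 1/8*5/12 = 413/1296
  d_3[2] = 55/216*1/3 + 13/48*1/4 + 151/432*1/12 + 1/8*1/4 = 23/108
  d_3[3] = 55/216*1/2 + 13/48*1/12 + 151/432*5/12 + 1/8*1/12 = 793/2592
  d_3[4] = 55/216*1/12 + 13/48*1/12 + 151/432*1/4 + 1/8*1/4 = 421/2592
d_3 = (1=413/1296, 2=23/108, 3=793/2592, 4=421/2592)
  d_4[1] = 413/1296*1/12 + 23/108*7/12 + 793/2592*1/4 + 421/2592*5/12 = 1529/5184
  d_4[2] = 413/1296*1/3 + 23/108*1/4 + 793/2592*1/12 + 421/2592*1/4 = 877/3888
  d_4[3] = 413/1296*1/2 + 23/108*1/12 + 793/2592*5/12 + 421/2592*1/12 = 1649/5184
  d_4[4] = 413/1296*1/12 + 23/108*1/12 + 793/2592*1/4 + 421/2592*1/4 = 1255/7776
d_4 = (1=1529/5184, 2=877/3888, 3=1649/5184, 4=1255/7776)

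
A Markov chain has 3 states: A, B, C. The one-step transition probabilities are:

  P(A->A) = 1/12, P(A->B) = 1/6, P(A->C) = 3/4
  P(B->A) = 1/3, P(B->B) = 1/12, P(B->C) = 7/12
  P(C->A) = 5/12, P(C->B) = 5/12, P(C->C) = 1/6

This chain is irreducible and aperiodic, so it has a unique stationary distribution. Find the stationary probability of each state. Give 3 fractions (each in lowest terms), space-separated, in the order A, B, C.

The stationary distribution satisfies pi = pi * P, i.e.:
  pi_A = 1/12*pi_A + 1/3*pi_B + 5/12*pi_C
  pi_B = 1/6*pi_A + 1/12*pi_B + 5/12*pi_C
  pi_C = 3/4*pi_A + 7/12*pi_B + 1/6*pi_C
with normalization: pi_A + pi_B + pi_C = 1.

Using the first 2 balance equations plus normalization, the linear system A*pi = b is:
  [-11/12, 1/3, 5/12] . pi = 0
  [1/6, -11/12, 5/12] . pi = 0
  [1, 1, 1] . pi = 1

Solving yields:
  pi_A = 75/253
  pi_B = 65/253
  pi_C = 113/253

Verification (pi * P):
  75/253*1/12 + 65/253*1/3 + 113/253*5/12 = 75/253 = pi_A  (ok)
  75/253*1/6 + 65/253*1/12 + 113/253*5/12 = 65/253 = pi_B  (ok)
  75/253*3/4 + 65/253*7/12 + 113/253*1/6 = 113/253 = pi_C  (ok)

Answer: 75/253 65/253 113/253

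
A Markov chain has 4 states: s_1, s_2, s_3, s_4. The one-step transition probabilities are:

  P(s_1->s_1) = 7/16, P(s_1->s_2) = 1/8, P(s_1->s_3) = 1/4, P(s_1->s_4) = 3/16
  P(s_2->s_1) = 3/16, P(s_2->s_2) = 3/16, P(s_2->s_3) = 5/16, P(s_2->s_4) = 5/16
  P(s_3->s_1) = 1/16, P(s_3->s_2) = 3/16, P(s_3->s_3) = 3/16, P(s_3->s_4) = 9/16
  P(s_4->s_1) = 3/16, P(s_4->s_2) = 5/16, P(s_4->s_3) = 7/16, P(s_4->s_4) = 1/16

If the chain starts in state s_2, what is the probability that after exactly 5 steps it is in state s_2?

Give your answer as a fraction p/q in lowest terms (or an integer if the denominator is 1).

Computing P^5 by repeated multiplication:
P^1 =
  s_1: [7/16, 1/8, 1/4, 3/16]
  s_2: [3/16, 3/16, 5/16, 5/16]
  s_3: [1/16, 3/16, 3/16, 9/16]
  s_4: [3/16, 5/16, 7/16, 1/16]
P^2 =
  s_1: [17/64, 47/256, 71/256, 35/128]
  s_2: [25/128, 55/256, 77/256, 37/128]
  s_3: [23/128, 65/256, 91/256, 27/128]
  s_4: [23/128, 47/256, 65/256, 49/128]
P^3 =
  s_1: [449/2048, 105/512, 605/2048, 287/1024]
  s_2: [407/2048, 433/2048, 153/512, 149/512]
  s_3: [385/2048, 415/2048, 145/512, 167/512]
  s_4: [411/2048, 459/2048, 325/1024, 33/128]
P^4 =
  s_1: [3365/16384, 6843/32768, 9729/32768, 4733/16384]
  s_2: [1637/8192, 6929/32768, 9801/32768, 4745/16384]
  s_3: [1631/8192, 7095/32768, 10031/32768, 4559/16384]
  s_4: [811/4096, 6789/32768, 9585/32768, 4953/16384]
P^5 =
  s_1: [52883/262144, 55253/262144, 19573/65536, 18929/65536]
  s_2: [52447/262144, 6921/32768, 78335/262144, 37997/131072]
  s_3: [52169/262144, 1719/8192, 77745/262144, 38611/131072]
  s_4: [52543/262144, 27907/131072, 78997/262144, 37395/131072]

(P^5)[s_2 -> s_2] = 6921/32768

Answer: 6921/32768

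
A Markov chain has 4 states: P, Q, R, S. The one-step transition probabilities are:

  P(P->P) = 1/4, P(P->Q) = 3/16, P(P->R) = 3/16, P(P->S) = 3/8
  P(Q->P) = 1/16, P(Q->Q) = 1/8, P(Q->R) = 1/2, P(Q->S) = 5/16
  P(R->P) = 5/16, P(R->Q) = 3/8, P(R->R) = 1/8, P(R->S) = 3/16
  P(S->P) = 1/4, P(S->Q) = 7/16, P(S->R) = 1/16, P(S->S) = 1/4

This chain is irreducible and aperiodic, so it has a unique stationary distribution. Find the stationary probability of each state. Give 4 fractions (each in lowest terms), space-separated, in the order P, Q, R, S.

Answer: 523/2476 699/2476 561/2476 693/2476

Derivation:
The stationary distribution satisfies pi = pi * P, i.e.:
  pi_P = 1/4*pi_P + 1/16*pi_Q + 5/16*pi_R + 1/4*pi_S
  pi_Q = 3/16*pi_P + 1/8*pi_Q + 3/8*pi_R + 7/16*pi_S
  pi_R = 3/16*pi_P + 1/2*pi_Q + 1/8*pi_R + 1/16*pi_S
  pi_S = 3/8*pi_P + 5/16*pi_Q + 3/16*pi_R + 1/4*pi_S
with normalization: pi_P + pi_Q + pi_R + pi_S = 1.

Using the first 3 balance equations plus normalization, the linear system A*pi = b is:
  [-3/4, 1/16, 5/16, 1/4] . pi = 0
  [3/16, -7/8, 3/8, 7/16] . pi = 0
  [3/16, 1/2, -7/8, 1/16] . pi = 0
  [1, 1, 1, 1] . pi = 1

Solving yields:
  pi_P = 523/2476
  pi_Q = 699/2476
  pi_R = 561/2476
  pi_S = 693/2476

Verification (pi * P):
  523/2476*1/4 + 699/2476*1/16 + 561/2476*5/16 + 693/2476*1/4 = 523/2476 = pi_P  (ok)
  523/2476*3/16 + 699/2476*1/8 + 561/2476*3/8 + 693/2476*7/16 = 699/2476 = pi_Q  (ok)
  523/2476*3/16 + 699/2476*1/2 + 561/2476*1/8 + 693/2476*1/16 = 561/2476 = pi_R  (ok)
  523/2476*3/8 + 699/2476*5/16 + 561/2476*3/16 + 693/2476*1/4 = 693/2476 = pi_S  (ok)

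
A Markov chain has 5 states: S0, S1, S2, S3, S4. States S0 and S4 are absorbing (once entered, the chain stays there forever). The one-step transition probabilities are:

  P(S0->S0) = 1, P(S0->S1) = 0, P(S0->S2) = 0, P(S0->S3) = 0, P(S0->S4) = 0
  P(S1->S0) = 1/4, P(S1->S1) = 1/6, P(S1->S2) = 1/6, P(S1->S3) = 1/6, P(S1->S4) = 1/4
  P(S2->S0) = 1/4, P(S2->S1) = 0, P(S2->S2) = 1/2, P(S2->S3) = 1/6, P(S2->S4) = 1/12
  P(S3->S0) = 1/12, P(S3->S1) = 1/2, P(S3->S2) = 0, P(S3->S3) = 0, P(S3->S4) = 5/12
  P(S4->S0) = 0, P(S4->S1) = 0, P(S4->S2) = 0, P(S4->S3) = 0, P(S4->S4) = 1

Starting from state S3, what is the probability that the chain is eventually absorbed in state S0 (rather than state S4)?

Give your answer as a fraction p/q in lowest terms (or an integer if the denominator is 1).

Let a_i = P(absorbed in S0 | start in state i).
Boundary conditions: a_S0 = 1, a_S4 = 0.
For each transient state i, a_i = sum_j P(i->j) * a_j:
  a_S1 = 1/4*a_S0 + 1/6*a_S1 + 1/6*a_S2 + 1/6*a_S3 + 1/4*a_S4
  a_S2 = 1/4*a_S0 + 0*a_S1 + 1/2*a_S2 + 1/6*a_S3 + 1/12*a_S4
  a_S3 = 1/12*a_S0 + 1/2*a_S1 + 0*a_S2 + 0*a_S3 + 5/12*a_S4

Substituting a_S0 = 1 and a_S4 = 0, rearrange to (I - Q) a = r where r[i] = P(i -> S0):
  [5/6, -1/6, -1/6] . (a_S1, a_S2, a_S3) = 1/4
  [0, 1/2, -1/6] . (a_S1, a_S2, a_S3) = 1/4
  [-1/2, 0, 1] . (a_S1, a_S2, a_S3) = 1/12

Solving yields:
  a_S1 = 19/39
  a_S2 = 95/156
  a_S3 = 17/52

Starting state is S3, so the absorption probability is a_S3 = 17/52.

Answer: 17/52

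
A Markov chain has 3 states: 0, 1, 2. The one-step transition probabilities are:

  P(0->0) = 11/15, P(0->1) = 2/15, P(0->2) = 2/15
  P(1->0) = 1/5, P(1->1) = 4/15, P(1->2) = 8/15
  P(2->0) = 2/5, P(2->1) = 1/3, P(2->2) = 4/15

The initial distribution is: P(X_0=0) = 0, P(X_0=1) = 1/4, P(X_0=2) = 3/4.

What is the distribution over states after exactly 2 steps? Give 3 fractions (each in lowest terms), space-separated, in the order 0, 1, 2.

Propagating the distribution step by step (d_{t+1} = d_t * P):
d_0 = (0=0, 1=1/4, 2=3/4)
  d_1[0] = 0*11/15 + 1/4*1/5 + 3/4*2/5 = 7/20
  d_1[1] = 0*2/15 + 1/4*4/15 + 3/4*1/3 = 19/60
  d_1[2] = 0*2/15 + 1/4*8/15 + 3/4*4/15 = 1/3
d_1 = (0=7/20, 1=19/60, 2=1/3)
  d_2[0] = 7/20*11/15 + 19/60*1/5 + 1/3*2/5 = 34/75
  d_2[1] = 7/20*2/15 + 19/60*4/15 + 1/3*1/3 = 109/450
  d_2[2] = 7/20*2/15 + 19/60*8/15 + 1/3*4/15 = 137/450
d_2 = (0=34/75, 1=109/450, 2=137/450)

Answer: 34/75 109/450 137/450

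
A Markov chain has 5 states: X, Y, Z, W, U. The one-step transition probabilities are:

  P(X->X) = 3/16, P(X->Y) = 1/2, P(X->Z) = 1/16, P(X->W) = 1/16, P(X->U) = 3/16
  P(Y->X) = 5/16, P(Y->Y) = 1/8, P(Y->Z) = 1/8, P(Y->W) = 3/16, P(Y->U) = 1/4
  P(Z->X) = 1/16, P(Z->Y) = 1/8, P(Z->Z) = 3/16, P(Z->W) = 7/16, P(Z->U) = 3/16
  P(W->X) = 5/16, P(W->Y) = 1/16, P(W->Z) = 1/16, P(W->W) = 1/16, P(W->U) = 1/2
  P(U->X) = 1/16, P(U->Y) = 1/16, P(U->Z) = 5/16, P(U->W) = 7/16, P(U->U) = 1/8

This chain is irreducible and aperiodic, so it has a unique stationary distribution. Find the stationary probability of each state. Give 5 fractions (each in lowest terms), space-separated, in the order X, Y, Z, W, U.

Answer: 7589/40766 3342/20383 6371/40766 4843/20383 5218/20383

Derivation:
The stationary distribution satisfies pi = pi * P, i.e.:
  pi_X = 3/16*pi_X + 5/16*pi_Y + 1/16*pi_Z + 5/16*pi_W + 1/16*pi_U
  pi_Y = 1/2*pi_X + 1/8*pi_Y + 1/8*pi_Z + 1/16*pi_W + 1/16*pi_U
  pi_Z = 1/16*pi_X + 1/8*pi_Y + 3/16*pi_Z + 1/16*pi_W + 5/16*pi_U
  pi_W = 1/16*pi_X + 3/16*pi_Y + 7/16*pi_Z + 1/16*pi_W + 7/16*pi_U
  pi_U = 3/16*pi_X + 1/4*pi_Y + 3/16*pi_Z + 1/2*pi_W + 1/8*pi_U
with normalization: pi_X + pi_Y + pi_Z + pi_W + pi_U = 1.

Using the first 4 balance equations plus normalization, the linear system A*pi = b is:
  [-13/16, 5/16, 1/16, 5/16, 1/16] . pi = 0
  [1/2, -7/8, 1/8, 1/16, 1/16] . pi = 0
  [1/16, 1/8, -13/16, 1/16, 5/16] . pi = 0
  [1/16, 3/16, 7/16, -15/16, 7/16] . pi = 0
  [1, 1, 1, 1, 1] . pi = 1

Solving yields:
  pi_X = 7589/40766
  pi_Y = 3342/20383
  pi_Z = 6371/40766
  pi_W = 4843/20383
  pi_U = 5218/20383

Verification (pi * P):
  7589/40766*3/16 + 3342/20383*5/16 + 6371/40766*1/16 + 4843/20383*5/16 + 5218/20383*1/16 = 7589/40766 = pi_X  (ok)
  7589/40766*1/2 + 3342/20383*1/8 + 6371/40766*1/8 + 4843/20383*1/16 + 5218/20383*1/16 = 3342/20383 = pi_Y  (ok)
  7589/40766*1/16 + 3342/20383*1/8 + 6371/40766*3/16 + 4843/20383*1/16 + 5218/20383*5/16 = 6371/40766 = pi_Z  (ok)
  7589/40766*1/16 + 3342/20383*3/16 + 6371/40766*7/16 + 4843/20383*1/16 + 5218/20383*7/16 = 4843/20383 = pi_W  (ok)
  7589/40766*3/16 + 3342/20383*1/4 + 6371/40766*3/16 + 4843/20383*1/2 + 5218/20383*1/8 = 5218/20383 = pi_U  (ok)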